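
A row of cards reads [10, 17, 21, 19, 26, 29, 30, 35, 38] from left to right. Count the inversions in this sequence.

Inversions: 1

Count, for each position, how many later elements it exceeds:
10 → none → 0
17 → none → 0
21 → 19 → 1
19 → none → 0
26 → none → 0
29 → none → 0
30 → none → 0
35 → none → 0
38 → none → 0
Sum: 0 + 0 + 1 + 0 + 0 + 0 + 0 + 0 + 0 = 1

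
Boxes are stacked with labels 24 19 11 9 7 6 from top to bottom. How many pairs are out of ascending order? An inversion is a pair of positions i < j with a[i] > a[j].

Element-by-element contributions:
24 → 19, 11, 9, 7, 6 → 5
19 → 11, 9, 7, 6 → 4
11 → 9, 7, 6 → 3
9 → 7, 6 → 2
7 → 6 → 1
6 → none → 0
Sum: 5 + 4 + 3 + 2 + 1 + 0 = 15

Inversions: 15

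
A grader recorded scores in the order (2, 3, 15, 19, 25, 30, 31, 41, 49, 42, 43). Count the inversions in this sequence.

Count, for each position, how many later elements it exceeds:
2 → none → 0
3 → none → 0
15 → none → 0
19 → none → 0
25 → none → 0
30 → none → 0
31 → none → 0
41 → none → 0
49 → 42, 43 → 2
42 → none → 0
43 → none → 0
Sum: 0 + 0 + 0 + 0 + 0 + 0 + 0 + 0 + 2 + 0 + 0 = 2

2 out-of-order pairs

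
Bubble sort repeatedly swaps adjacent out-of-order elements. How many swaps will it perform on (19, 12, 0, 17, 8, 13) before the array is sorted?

Each adjacent swap fixes exactly one inversion, so the minimum swap count equals the number of inversions.
Count inversions — for each element, later elements that are smaller:
19: 12, 0, 17, 8, 13 → 5
12: 0, 8 → 2
0: none → 0
17: 8, 13 → 2
8: none → 0
13: none → 0
Total inversions: 5 + 2 + 0 + 2 + 0 + 0 = 9

9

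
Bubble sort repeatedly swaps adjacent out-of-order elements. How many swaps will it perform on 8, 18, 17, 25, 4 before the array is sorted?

5

The minimum number of adjacent swaps to sort an array equals its inversion count, since every such swap removes exactly one inversion.
Count inversions — for each element, later elements that are smaller:
8: 4 → 1
18: 17, 4 → 2
17: 4 → 1
25: 4 → 1
4: none → 0
Total inversions: 1 + 2 + 1 + 1 + 0 = 5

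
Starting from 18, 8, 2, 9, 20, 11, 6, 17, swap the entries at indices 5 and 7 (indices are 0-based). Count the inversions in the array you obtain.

Inversions: 14

Positions 5 and 7 hold 11 and 17; after swapping, the array is [18, 8, 2, 9, 20, 17, 6, 11].
Element-by-element contributions:
18: 6
8: 2
2: 0
9: 1
20: 3
17: 2
6: 0
11: 0
Sum: 6 + 2 + 0 + 1 + 3 + 2 + 0 + 0 = 14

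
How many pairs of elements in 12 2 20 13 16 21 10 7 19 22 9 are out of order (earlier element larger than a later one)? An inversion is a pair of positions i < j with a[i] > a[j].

For each element, count later entries that are smaller:
12 → 2, 10, 7, 9 → 4
2 → none → 0
20 → 13, 16, 10, 7, 19, 9 → 6
13 → 10, 7, 9 → 3
16 → 10, 7, 9 → 3
21 → 10, 7, 19, 9 → 4
10 → 7, 9 → 2
7 → none → 0
19 → 9 → 1
22 → 9 → 1
9 → none → 0
Sum: 4 + 0 + 6 + 3 + 3 + 4 + 2 + 0 + 1 + 1 + 0 = 24

24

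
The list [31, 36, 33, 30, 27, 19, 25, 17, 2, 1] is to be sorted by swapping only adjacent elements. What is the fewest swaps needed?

42

Each adjacent swap fixes exactly one inversion, so the minimum swap count equals the number of inversions.
Count inversions — for each element, later elements that are smaller:
31: 30, 27, 19, 25, 17, 2, 1 → 7
36: 33, 30, 27, 19, 25, 17, 2, 1 → 8
33: 30, 27, 19, 25, 17, 2, 1 → 7
30: 27, 19, 25, 17, 2, 1 → 6
27: 19, 25, 17, 2, 1 → 5
19: 17, 2, 1 → 3
25: 17, 2, 1 → 3
17: 2, 1 → 2
2: 1 → 1
1: none → 0
Total inversions: 7 + 8 + 7 + 6 + 5 + 3 + 3 + 2 + 1 + 0 = 42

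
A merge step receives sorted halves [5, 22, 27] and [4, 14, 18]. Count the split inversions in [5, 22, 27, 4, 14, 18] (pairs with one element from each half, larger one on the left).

For each element r of the right run, count left-run elements greater than r:
r = 4: 5, 22, 27 → 3
r = 14: 22, 27 → 2
r = 18: 22, 27 → 2
Cross-inversions: 3 + 2 + 2 = 7

There are 7 split inversions.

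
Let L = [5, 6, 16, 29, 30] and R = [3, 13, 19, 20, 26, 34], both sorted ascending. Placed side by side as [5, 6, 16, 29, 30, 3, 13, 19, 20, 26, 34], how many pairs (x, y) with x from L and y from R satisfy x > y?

Take each right-half value and tally the left-half values above it:
r = 3: 5, 6, 16, 29, 30 → 5
r = 13: 16, 29, 30 → 3
r = 19: 29, 30 → 2
r = 20: 29, 30 → 2
r = 26: 29, 30 → 2
r = 34: none → 0
Cross-inversions: 5 + 3 + 2 + 2 + 2 + 0 = 14

14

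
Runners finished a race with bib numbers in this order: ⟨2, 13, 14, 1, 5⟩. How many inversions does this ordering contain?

5

Element-by-element contributions:
2: 1
13: 2
14: 2
1: 0
5: 0
Sum: 1 + 2 + 2 + 0 + 0 = 5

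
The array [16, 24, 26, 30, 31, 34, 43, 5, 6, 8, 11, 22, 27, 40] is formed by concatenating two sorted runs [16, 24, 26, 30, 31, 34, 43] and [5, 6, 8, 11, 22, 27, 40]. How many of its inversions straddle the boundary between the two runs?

For each element r of the right run, count left-run elements greater than r:
r = 5: 16, 24, 26, 30, 31, 34, 43 → 7
r = 6: 16, 24, 26, 30, 31, 34, 43 → 7
r = 8: 16, 24, 26, 30, 31, 34, 43 → 7
r = 11: 16, 24, 26, 30, 31, 34, 43 → 7
r = 22: 24, 26, 30, 31, 34, 43 → 6
r = 27: 30, 31, 34, 43 → 4
r = 40: 43 → 1
Cross-inversions: 7 + 7 + 7 + 7 + 6 + 4 + 1 = 39

39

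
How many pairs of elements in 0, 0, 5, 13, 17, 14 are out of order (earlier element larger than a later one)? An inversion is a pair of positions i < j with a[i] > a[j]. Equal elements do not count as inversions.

Inversion pairs (indices are 1-based):
(5,6): 17 > 14
That's 1 pair.

1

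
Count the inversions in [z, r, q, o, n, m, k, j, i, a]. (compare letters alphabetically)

There are 45 out-of-order pairs.

Count, for each position, how many later elements it exceeds:
z: 9
r: 8
q: 7
o: 6
n: 5
m: 4
k: 3
j: 2
i: 1
a: 0
Sum: 9 + 8 + 7 + 6 + 5 + 4 + 3 + 2 + 1 + 0 = 45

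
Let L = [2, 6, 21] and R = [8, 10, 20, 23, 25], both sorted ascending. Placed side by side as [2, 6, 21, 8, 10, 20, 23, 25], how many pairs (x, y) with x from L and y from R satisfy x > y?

For each element r of the right run, count left-run elements greater than r:
r = 8: 21 → 1
r = 10: 21 → 1
r = 20: 21 → 1
r = 23: none → 0
r = 25: none → 0
Cross-inversions: 1 + 1 + 1 + 0 + 0 = 3

3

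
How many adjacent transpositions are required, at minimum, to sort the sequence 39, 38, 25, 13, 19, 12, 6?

20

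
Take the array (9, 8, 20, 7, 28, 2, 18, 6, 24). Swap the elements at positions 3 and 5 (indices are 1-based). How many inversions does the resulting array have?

19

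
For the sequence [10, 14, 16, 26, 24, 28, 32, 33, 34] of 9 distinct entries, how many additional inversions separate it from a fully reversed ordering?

35 inversions short

Maximum inversions for 9 distinct elements is C(9, 2) = 9·8/2 = 36.
Current inversions — for each element, count later smaller elements:
10: 0
14: 0
16: 0
26: 1
24: 0
28: 0
32: 0
33: 0
34: 0
Current total: 0 + 0 + 0 + 1 + 0 + 0 + 0 + 0 + 0 = 1
Shortfall: 36 − 1 = 35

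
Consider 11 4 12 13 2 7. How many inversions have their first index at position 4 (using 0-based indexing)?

0 such elements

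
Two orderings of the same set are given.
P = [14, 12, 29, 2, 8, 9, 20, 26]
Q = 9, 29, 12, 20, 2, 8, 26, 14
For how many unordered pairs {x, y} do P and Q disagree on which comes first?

Assign each item its position (1..8) in the first ordering, then rewrite the second ordering as that position sequence:
positions: 14→1, 12→2, 29→3, 2→4, 8→5, 9→6, 20→7, 26→8
second ordering as positions: [6, 3, 2, 7, 4, 5, 8, 1]
Discordant pairs = inversions in this position sequence.
6: 3, 2, 4, 5, 1 → 5
3: 2, 1 → 2
2: 1 → 1
7: 4, 5, 1 → 3
4: 1 → 1
5: 1 → 1
8: 1 → 1
1: 0
Total: 5 + 2 + 1 + 3 + 1 + 1 + 1 + 0 = 14

Disagreeing pairs: 14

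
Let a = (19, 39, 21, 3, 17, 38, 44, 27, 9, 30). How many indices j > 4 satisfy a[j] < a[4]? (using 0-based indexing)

1 such element

The element at index 4 is 17.
Elements after it: 38, 44, 27, 9, 30
Those smaller than 17: 9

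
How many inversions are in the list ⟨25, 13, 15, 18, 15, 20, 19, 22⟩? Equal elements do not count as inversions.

9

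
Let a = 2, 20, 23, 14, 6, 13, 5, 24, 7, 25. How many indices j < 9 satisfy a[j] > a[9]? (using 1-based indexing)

The element at index 9 is 7.
Elements before it: 2, 20, 23, 14, 6, 13, 5, 24
Those larger than 7: 20, 23, 14, 13, 24

5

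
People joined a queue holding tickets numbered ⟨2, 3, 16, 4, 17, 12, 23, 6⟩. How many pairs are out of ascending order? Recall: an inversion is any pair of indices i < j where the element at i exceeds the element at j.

7

Element-by-element contributions:
2 → none → 0
3 → none → 0
16 → 4, 12, 6 → 3
4 → none → 0
17 → 12, 6 → 2
12 → 6 → 1
23 → 6 → 1
6 → none → 0
Sum: 0 + 0 + 3 + 0 + 2 + 1 + 1 + 0 = 7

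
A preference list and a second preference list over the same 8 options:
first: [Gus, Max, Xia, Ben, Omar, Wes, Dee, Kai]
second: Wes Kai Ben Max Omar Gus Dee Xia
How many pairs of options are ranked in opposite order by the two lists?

Assign each item its position (1..8) in the first ordering, then rewrite the second ordering as that position sequence:
positions: Gus→1, Max→2, Xia→3, Ben→4, Omar→5, Wes→6, Dee→7, Kai→8
second ordering as positions: [6, 8, 4, 2, 5, 1, 7, 3]
Discordant pairs = inversions in this position sequence.
6: 4, 2, 5, 1, 3 → 5
8: 4, 2, 5, 1, 7, 3 → 6
4: 2, 1, 3 → 3
2: 1 → 1
5: 1, 3 → 2
1: 0
7: 3 → 1
3: 0
Total: 5 + 6 + 3 + 1 + 2 + 0 + 1 + 0 = 18

18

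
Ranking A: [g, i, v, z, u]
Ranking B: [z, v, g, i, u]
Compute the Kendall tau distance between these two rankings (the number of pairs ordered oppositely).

Assign each item its position (1..5) in the first ordering, then rewrite the second ordering as that position sequence:
positions: g→1, i→2, v→3, z→4, u→5
second ordering as positions: [4, 3, 1, 2, 5]
Discordant pairs = inversions in this position sequence.
4: 3, 1, 2 → 3
3: 1, 2 → 2
1: 0
2: 0
5: 0
Total: 3 + 2 + 0 + 0 + 0 = 5

5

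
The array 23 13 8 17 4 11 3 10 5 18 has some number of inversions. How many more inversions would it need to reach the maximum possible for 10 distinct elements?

Maximum inversions for 10 distinct elements is C(10, 2) = 10·9/2 = 45.
Current inversions — for each element, count later smaller elements:
23: 9
13: 6
8: 3
17: 5
4: 1
11: 3
3: 0
10: 1
5: 0
18: 0
Current total: 9 + 6 + 3 + 5 + 1 + 3 + 0 + 1 + 0 + 0 = 28
Shortfall: 45 − 28 = 17

17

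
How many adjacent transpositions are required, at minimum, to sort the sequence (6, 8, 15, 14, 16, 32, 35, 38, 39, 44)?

Adjacent swaps: 1

Minimum adjacent swaps = number of inversions (each swap of adjacent out-of-order elements removes one inversion and no swap can remove more).
Count inversions — for each element, later elements that are smaller:
6: none → 0
8: none → 0
15: 14 → 1
14: none → 0
16: none → 0
32: none → 0
35: none → 0
38: none → 0
39: none → 0
44: none → 0
Total inversions: 0 + 0 + 1 + 0 + 0 + 0 + 0 + 0 + 0 + 0 = 1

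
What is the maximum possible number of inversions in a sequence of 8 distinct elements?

A reversed (strictly descending) arrangement makes every pair an inversion, giving C(8, 2) inversions.
C(8, 2) = 8·7/2 = 28

Inversions: 28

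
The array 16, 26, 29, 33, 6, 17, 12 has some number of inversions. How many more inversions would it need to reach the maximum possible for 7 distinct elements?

Maximum inversions for 7 distinct elements is C(7, 2) = 7·6/2 = 21.
Current inversions — for each element, count later smaller elements:
16: 2
26: 3
29: 3
33: 3
6: 0
17: 1
12: 0
Current total: 2 + 3 + 3 + 3 + 0 + 1 + 0 = 12
Shortfall: 21 − 12 = 9

9 inversions short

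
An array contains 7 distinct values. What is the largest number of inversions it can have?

There are 21 inversions.

A reversed (strictly descending) arrangement makes every pair an inversion, giving C(7, 2) inversions.
C(7, 2) = 7·6/2 = 21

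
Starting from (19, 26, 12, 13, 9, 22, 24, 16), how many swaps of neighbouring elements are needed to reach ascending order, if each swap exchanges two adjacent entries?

Minimum adjacent swaps = number of inversions (each swap of adjacent out-of-order elements removes one inversion and no swap can remove more).
Count inversions — for each element, later elements that are smaller:
19: 12, 13, 9, 16 → 4
26: 12, 13, 9, 22, 24, 16 → 6
12: 9 → 1
13: 9 → 1
9: none → 0
22: 16 → 1
24: 16 → 1
16: none → 0
Total inversions: 4 + 6 + 1 + 1 + 0 + 1 + 1 + 0 = 14

14 adjacent swaps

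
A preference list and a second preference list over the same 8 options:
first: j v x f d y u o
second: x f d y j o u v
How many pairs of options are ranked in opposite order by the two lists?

Assign each item its position (1..8) in the first ordering, then rewrite the second ordering as that position sequence:
positions: j→1, v→2, x→3, f→4, d→5, y→6, u→7, o→8
second ordering as positions: [3, 4, 5, 6, 1, 8, 7, 2]
Discordant pairs = inversions in this position sequence.
3: 1, 2 → 2
4: 1, 2 → 2
5: 1, 2 → 2
6: 1, 2 → 2
1: 0
8: 7, 2 → 2
7: 2 → 1
2: 0
Total: 2 + 2 + 2 + 2 + 0 + 2 + 1 + 0 = 11

Pairs: 11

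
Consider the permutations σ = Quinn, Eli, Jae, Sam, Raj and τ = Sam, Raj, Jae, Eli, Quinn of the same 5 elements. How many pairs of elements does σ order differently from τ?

Assign each item its position (1..5) in the first ordering, then rewrite the second ordering as that position sequence:
positions: Quinn→1, Eli→2, Jae→3, Sam→4, Raj→5
second ordering as positions: [4, 5, 3, 2, 1]
Discordant pairs = inversions in this position sequence.
4: 3, 2, 1 → 3
5: 3, 2, 1 → 3
3: 2, 1 → 2
2: 1 → 1
1: 0
Total: 3 + 3 + 2 + 1 + 0 = 9

9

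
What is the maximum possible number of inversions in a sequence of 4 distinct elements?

Inversions: 6

A reversed (strictly descending) arrangement makes every pair an inversion, giving C(4, 2) inversions.
C(4, 2) = 4·3/2 = 6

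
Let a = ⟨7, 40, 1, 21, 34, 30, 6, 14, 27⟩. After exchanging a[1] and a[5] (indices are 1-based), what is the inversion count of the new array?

There are 21 inversions.

Positions 1 and 5 hold 7 and 34; after swapping, the array is [34, 40, 1, 21, 7, 30, 6, 14, 27].
Element-by-element contributions:
34: 7
40: 7
1: 0
21: 3
7: 1
30: 3
6: 0
14: 0
27: 0
Sum: 7 + 7 + 0 + 3 + 1 + 3 + 0 + 0 + 0 = 21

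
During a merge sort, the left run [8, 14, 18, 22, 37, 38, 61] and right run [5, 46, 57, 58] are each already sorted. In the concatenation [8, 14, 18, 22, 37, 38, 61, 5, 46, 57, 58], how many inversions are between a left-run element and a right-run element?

10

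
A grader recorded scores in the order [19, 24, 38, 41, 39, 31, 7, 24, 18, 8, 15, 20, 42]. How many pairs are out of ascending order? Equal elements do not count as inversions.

43

Count, for each position, how many later elements it exceeds:
19 → 7, 18, 8, 15 → 4
24 → 7, 18, 8, 15, 20 → 5
38 → 31, 7, 24, 18, 8, 15, 20 → 7
41 → 39, 31, 7, 24, 18, 8, 15, 20 → 8
39 → 31, 7, 24, 18, 8, 15, 20 → 7
31 → 7, 24, 18, 8, 15, 20 → 6
7 → none → 0
24 → 18, 8, 15, 20 → 4
18 → 8, 15 → 2
8 → none → 0
15 → none → 0
20 → none → 0
42 → none → 0
Sum: 4 + 5 + 7 + 8 + 7 + 6 + 0 + 4 + 2 + 0 + 0 + 0 + 0 = 43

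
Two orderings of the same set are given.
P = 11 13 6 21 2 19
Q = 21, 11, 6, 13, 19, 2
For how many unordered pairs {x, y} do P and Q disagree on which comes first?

5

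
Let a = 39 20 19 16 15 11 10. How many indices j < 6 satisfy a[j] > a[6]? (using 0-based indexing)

6

The element at index 6 is 10.
Elements before it: 39, 20, 19, 16, 15, 11
Those larger than 10: 39, 20, 19, 16, 15, 11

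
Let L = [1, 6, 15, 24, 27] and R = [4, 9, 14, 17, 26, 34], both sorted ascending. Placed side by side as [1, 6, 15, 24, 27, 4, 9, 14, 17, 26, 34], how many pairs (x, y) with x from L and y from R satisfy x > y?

There are 13 split inversions.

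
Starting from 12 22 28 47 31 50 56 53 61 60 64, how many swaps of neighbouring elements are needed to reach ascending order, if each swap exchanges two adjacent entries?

3 swaps

The minimum number of adjacent swaps to sort an array equals its inversion count, since every such swap removes exactly one inversion.
Count inversions — for each element, later elements that are smaller:
12: none → 0
22: none → 0
28: none → 0
47: 31 → 1
31: none → 0
50: none → 0
56: 53 → 1
53: none → 0
61: 60 → 1
60: none → 0
64: none → 0
Total inversions: 0 + 0 + 0 + 1 + 0 + 0 + 1 + 0 + 1 + 0 + 0 = 3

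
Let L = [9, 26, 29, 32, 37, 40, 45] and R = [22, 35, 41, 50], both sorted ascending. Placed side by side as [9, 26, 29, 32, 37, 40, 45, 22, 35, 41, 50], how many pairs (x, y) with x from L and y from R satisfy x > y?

Count, for every r in R, how many entries of L exceed r:
r = 22: 26, 29, 32, 37, 40, 45 → 6
r = 35: 37, 40, 45 → 3
r = 41: 45 → 1
r = 50: none → 0
Cross-inversions: 6 + 3 + 1 + 0 = 10

10 cross-inversions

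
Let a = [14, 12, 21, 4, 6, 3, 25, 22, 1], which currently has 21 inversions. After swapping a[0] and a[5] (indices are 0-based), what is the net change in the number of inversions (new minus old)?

-7

Positions 0 and 5 hold 14 and 3; after swapping, the array is [3, 12, 21, 4, 6, 14, 25, 22, 1].
Sweep left to right; for each value list the smaller values that follow it:
3: 1
12: 3
21: 4
4: 1
6: 1
14: 1
25: 2
22: 1
1: 0
Sum: 1 + 3 + 4 + 1 + 1 + 1 + 2 + 1 + 0 = 14
Change: 14 − 21 = -7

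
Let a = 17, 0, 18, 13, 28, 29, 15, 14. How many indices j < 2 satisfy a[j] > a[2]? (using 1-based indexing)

The element at index 2 is 0.
Elements before it: 17
Those larger than 0: 17

1 such element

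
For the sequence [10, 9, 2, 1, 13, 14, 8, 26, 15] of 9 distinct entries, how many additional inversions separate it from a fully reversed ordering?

25 inversions short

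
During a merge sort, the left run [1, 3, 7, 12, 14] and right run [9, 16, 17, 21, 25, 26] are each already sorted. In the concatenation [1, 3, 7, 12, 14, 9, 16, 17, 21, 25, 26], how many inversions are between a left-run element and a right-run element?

Take each right-half value and tally the left-half values above it:
r = 9: 12, 14 → 2
r = 16: none → 0
r = 17: none → 0
r = 21: none → 0
r = 25: none → 0
r = 26: none → 0
Cross-inversions: 2 + 0 + 0 + 0 + 0 + 0 = 2

There are 2 split inversions.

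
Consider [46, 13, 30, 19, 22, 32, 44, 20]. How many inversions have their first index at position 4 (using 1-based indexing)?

The element at index 4 is 19.
Elements after it: 22, 32, 44, 20
None of them are smaller than 19.

0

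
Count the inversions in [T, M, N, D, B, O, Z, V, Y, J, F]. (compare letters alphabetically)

27

Count, for each position, how many later elements it exceeds:
T: 7
M: 4
N: 4
D: 1
B: 0
O: 2
Z: 4
V: 2
Y: 2
J: 1
F: 0
Sum: 7 + 4 + 4 + 1 + 0 + 2 + 4 + 2 + 2 + 1 + 0 = 27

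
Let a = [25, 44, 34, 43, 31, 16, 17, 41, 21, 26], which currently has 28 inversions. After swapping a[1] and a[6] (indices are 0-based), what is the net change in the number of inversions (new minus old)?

Positions 1 and 6 hold 44 and 17; after swapping, the array is [25, 17, 34, 43, 31, 16, 44, 41, 21, 26].
Element-by-element contributions:
25: 3
17: 1
34: 4
43: 5
31: 3
16: 0
44: 3
41: 2
21: 0
26: 0
Sum: 3 + 1 + 4 + 5 + 3 + 0 + 3 + 2 + 0 + 0 = 21
Change: 21 − 28 = -7

-7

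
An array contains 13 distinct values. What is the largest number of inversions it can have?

There are 78 inversions.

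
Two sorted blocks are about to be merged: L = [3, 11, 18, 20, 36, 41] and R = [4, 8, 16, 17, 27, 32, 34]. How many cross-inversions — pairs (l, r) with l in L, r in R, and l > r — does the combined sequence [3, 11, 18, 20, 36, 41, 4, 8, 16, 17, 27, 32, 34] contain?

24

For each element r of the right run, count left-run elements greater than r:
r = 4: 11, 18, 20, 36, 41 → 5
r = 8: 11, 18, 20, 36, 41 → 5
r = 16: 18, 20, 36, 41 → 4
r = 17: 18, 20, 36, 41 → 4
r = 27: 36, 41 → 2
r = 32: 36, 41 → 2
r = 34: 36, 41 → 2
Cross-inversions: 5 + 5 + 4 + 4 + 2 + 2 + 2 = 24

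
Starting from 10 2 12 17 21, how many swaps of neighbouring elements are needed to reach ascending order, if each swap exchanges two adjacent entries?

1 adjacent swap

Minimum adjacent swaps = number of inversions (each swap of adjacent out-of-order elements removes one inversion and no swap can remove more).
Count inversions — for each element, later elements that are smaller:
10: 2 → 1
2: none → 0
12: none → 0
17: none → 0
21: none → 0
Total inversions: 1 + 0 + 0 + 0 + 0 = 1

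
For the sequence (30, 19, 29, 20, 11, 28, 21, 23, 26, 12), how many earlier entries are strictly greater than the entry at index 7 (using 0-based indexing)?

3

The element at index 7 is 23.
Elements before it: 30, 19, 29, 20, 11, 28, 21
Those larger than 23: 30, 29, 28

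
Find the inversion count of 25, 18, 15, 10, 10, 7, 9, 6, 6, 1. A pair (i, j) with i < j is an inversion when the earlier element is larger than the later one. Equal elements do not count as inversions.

Count, for each position, how many later elements it exceeds:
25: 9
18: 8
15: 7
10: 5
10: 5
7: 3
9: 3
6: 1
6: 1
1: 0
Sum: 9 + 8 + 7 + 5 + 5 + 3 + 3 + 1 + 1 + 0 = 42

42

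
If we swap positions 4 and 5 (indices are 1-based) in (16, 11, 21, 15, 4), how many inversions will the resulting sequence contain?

There are 6 inversions.

Positions 4 and 5 hold 15 and 4; after swapping, the array is [16, 11, 21, 4, 15].
For each element, count later entries that are smaller:
16 → 11, 4, 15 → 3
11 → 4 → 1
21 → 4, 15 → 2
4 → none → 0
15 → none → 0
Sum: 3 + 1 + 2 + 0 + 0 = 6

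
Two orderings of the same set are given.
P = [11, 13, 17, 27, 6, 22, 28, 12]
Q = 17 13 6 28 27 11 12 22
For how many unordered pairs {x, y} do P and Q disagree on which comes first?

10 disagreeing pairs

Assign each item its position (1..8) in the first ordering, then rewrite the second ordering as that position sequence:
positions: 11→1, 13→2, 17→3, 27→4, 6→5, 22→6, 28→7, 12→8
second ordering as positions: [3, 2, 5, 7, 4, 1, 8, 6]
Discordant pairs = inversions in this position sequence.
3: 2, 1 → 2
2: 1 → 1
5: 4, 1 → 2
7: 4, 1, 6 → 3
4: 1 → 1
1: 0
8: 6 → 1
6: 0
Total: 2 + 1 + 2 + 3 + 1 + 0 + 1 + 0 = 10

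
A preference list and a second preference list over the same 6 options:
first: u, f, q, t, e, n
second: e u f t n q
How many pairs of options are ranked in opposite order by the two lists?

Assign each item its position (1..6) in the first ordering, then rewrite the second ordering as that position sequence:
positions: u→1, f→2, q→3, t→4, e→5, n→6
second ordering as positions: [5, 1, 2, 4, 6, 3]
Discordant pairs = inversions in this position sequence.
5: 1, 2, 4, 3 → 4
1: 0
2: 0
4: 3 → 1
6: 3 → 1
3: 0
Total: 4 + 0 + 0 + 1 + 1 + 0 = 6

6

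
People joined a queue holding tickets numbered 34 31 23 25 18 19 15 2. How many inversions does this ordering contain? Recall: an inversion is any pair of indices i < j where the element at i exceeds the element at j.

Count, for each position, how many later elements it exceeds:
34: 7
31: 6
23: 4
25: 4
18: 2
19: 2
15: 1
2: 0
Sum: 7 + 6 + 4 + 4 + 2 + 2 + 1 + 0 = 26

26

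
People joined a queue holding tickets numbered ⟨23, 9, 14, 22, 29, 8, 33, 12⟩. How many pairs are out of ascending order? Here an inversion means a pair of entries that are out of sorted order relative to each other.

13

For each element, count later entries that are smaller:
23: 5
9: 1
14: 2
22: 2
29: 2
8: 0
33: 1
12: 0
Sum: 5 + 1 + 2 + 2 + 2 + 0 + 1 + 0 = 13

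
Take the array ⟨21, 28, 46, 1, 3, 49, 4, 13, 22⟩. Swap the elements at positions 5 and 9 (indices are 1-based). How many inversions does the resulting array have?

22 inversions

Positions 5 and 9 hold 3 and 22; after swapping, the array is [21, 28, 46, 1, 22, 49, 4, 13, 3].
Sweep left to right; for each value list the smaller values that follow it:
21: 4
28: 5
46: 5
1: 0
22: 3
49: 3
4: 1
13: 1
3: 0
Sum: 4 + 5 + 5 + 0 + 3 + 3 + 1 + 1 + 0 = 22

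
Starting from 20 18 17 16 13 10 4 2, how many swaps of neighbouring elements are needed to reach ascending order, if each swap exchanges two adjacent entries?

Minimum adjacent swaps = number of inversions (each swap of adjacent out-of-order elements removes one inversion and no swap can remove more).
Count inversions — for each element, later elements that are smaller:
20: 18, 17, 16, 13, 10, 4, 2 → 7
18: 17, 16, 13, 10, 4, 2 → 6
17: 16, 13, 10, 4, 2 → 5
16: 13, 10, 4, 2 → 4
13: 10, 4, 2 → 3
10: 4, 2 → 2
4: 2 → 1
2: none → 0
Total inversions: 7 + 6 + 5 + 4 + 3 + 2 + 1 + 0 = 28

28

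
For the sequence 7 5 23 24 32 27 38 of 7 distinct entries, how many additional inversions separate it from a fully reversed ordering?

19

Maximum inversions for 7 distinct elements is C(7, 2) = 7·6/2 = 21.
Current inversions — for each element, count later smaller elements:
7: 1
5: 0
23: 0
24: 0
32: 1
27: 0
38: 0
Current total: 1 + 0 + 0 + 0 + 1 + 0 + 0 = 2
Shortfall: 21 − 2 = 19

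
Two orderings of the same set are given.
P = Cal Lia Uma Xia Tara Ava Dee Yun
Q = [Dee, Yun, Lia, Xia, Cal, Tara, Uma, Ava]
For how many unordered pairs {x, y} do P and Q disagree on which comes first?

Assign each item its position (1..8) in the first ordering, then rewrite the second ordering as that position sequence:
positions: Cal→1, Lia→2, Uma→3, Xia→4, Tara→5, Ava→6, Dee→7, Yun→8
second ordering as positions: [7, 8, 2, 4, 1, 5, 3, 6]
Discordant pairs = inversions in this position sequence.
7: 2, 4, 1, 5, 3, 6 → 6
8: 2, 4, 1, 5, 3, 6 → 6
2: 1 → 1
4: 1, 3 → 2
1: 0
5: 3 → 1
3: 0
6: 0
Total: 6 + 6 + 1 + 2 + 0 + 1 + 0 + 0 = 16

16 disagreeing pairs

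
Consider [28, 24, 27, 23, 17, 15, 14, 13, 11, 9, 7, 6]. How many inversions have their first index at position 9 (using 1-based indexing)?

3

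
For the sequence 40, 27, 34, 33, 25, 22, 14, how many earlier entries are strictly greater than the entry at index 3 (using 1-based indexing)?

The element at index 3 is 34.
Elements before it: 40, 27
Those larger than 34: 40

1 such element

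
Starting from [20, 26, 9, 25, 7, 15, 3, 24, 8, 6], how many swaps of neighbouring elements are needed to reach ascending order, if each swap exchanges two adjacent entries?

Each adjacent swap fixes exactly one inversion, so the minimum swap count equals the number of inversions.
Count inversions — for each element, later elements that are smaller:
20: 9, 7, 15, 3, 8, 6 → 6
26: 9, 25, 7, 15, 3, 24, 8, 6 → 8
9: 7, 3, 8, 6 → 4
25: 7, 15, 3, 24, 8, 6 → 6
7: 3, 6 → 2
15: 3, 8, 6 → 3
3: none → 0
24: 8, 6 → 2
8: 6 → 1
6: none → 0
Total inversions: 6 + 8 + 4 + 6 + 2 + 3 + 0 + 2 + 1 + 0 = 32

There are 32 swaps.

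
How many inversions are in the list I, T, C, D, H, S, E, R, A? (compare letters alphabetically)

Element-by-element contributions:
I → C, D, H, E, A → 5
T → C, D, H, S, E, R, A → 7
C → A → 1
D → A → 1
H → E, A → 2
S → E, R, A → 3
E → A → 1
R → A → 1
A → none → 0
Sum: 5 + 7 + 1 + 1 + 2 + 3 + 1 + 1 + 0 = 21

There are 21 inversions.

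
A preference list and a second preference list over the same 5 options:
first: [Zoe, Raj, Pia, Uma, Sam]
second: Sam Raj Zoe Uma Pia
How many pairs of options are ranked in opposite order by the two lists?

Pairs: 6

Assign each item its position (1..5) in the first ordering, then rewrite the second ordering as that position sequence:
positions: Zoe→1, Raj→2, Pia→3, Uma→4, Sam→5
second ordering as positions: [5, 2, 1, 4, 3]
Discordant pairs = inversions in this position sequence.
5: 2, 1, 4, 3 → 4
2: 1 → 1
1: 0
4: 3 → 1
3: 0
Total: 4 + 1 + 0 + 1 + 0 = 6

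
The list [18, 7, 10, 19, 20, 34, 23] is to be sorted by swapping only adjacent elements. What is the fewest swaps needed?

The minimum number of adjacent swaps to sort an array equals its inversion count, since every such swap removes exactly one inversion.
Count inversions — for each element, later elements that are smaller:
18: 7, 10 → 2
7: none → 0
10: none → 0
19: none → 0
20: none → 0
34: 23 → 1
23: none → 0
Total inversions: 2 + 0 + 0 + 0 + 0 + 1 + 0 = 3

3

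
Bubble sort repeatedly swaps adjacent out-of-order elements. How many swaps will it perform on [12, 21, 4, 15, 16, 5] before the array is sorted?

8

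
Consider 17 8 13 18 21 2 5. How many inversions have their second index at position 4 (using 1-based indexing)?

0

The element at index 4 is 18.
Elements before it: 17, 8, 13
None of them are larger than 18.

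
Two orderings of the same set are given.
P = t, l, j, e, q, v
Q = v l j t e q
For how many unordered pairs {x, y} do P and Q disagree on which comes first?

Assign each item its position (1..6) in the first ordering, then rewrite the second ordering as that position sequence:
positions: t→1, l→2, j→3, e→4, q→5, v→6
second ordering as positions: [6, 2, 3, 1, 4, 5]
Discordant pairs = inversions in this position sequence.
6: 2, 3, 1, 4, 5 → 5
2: 1 → 1
3: 1 → 1
1: 0
4: 0
5: 0
Total: 5 + 1 + 1 + 0 + 0 + 0 = 7

7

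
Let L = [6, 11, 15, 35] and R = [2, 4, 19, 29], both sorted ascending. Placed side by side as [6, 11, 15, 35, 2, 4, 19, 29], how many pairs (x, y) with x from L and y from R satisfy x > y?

10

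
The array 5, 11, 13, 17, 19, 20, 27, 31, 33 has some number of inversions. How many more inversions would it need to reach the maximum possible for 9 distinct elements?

36 inversions short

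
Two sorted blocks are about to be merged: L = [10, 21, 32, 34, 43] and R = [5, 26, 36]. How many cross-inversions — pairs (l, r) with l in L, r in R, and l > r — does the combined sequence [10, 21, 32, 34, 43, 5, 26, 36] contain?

9

Take each right-half value and tally the left-half values above it:
r = 5: 10, 21, 32, 34, 43 → 5
r = 26: 32, 34, 43 → 3
r = 36: 43 → 1
Cross-inversions: 5 + 3 + 1 = 9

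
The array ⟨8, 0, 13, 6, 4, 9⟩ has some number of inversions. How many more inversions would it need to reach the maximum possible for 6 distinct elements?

Maximum inversions for 6 distinct elements is C(6, 2) = 6·5/2 = 15.
Current inversions — for each element, count later smaller elements:
8: 3
0: 0
13: 3
6: 1
4: 0
9: 0
Current total: 3 + 0 + 3 + 1 + 0 + 0 = 7
Shortfall: 15 − 7 = 8

8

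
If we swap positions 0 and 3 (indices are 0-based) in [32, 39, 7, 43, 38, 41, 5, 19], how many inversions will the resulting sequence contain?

Positions 0 and 3 hold 32 and 43; after swapping, the array is [43, 39, 7, 32, 38, 41, 5, 19].
For each element, count later entries that are smaller:
43 → 39, 7, 32, 38, 41, 5, 19 → 7
39 → 7, 32, 38, 5, 19 → 5
7 → 5 → 1
32 → 5, 19 → 2
38 → 5, 19 → 2
41 → 5, 19 → 2
5 → none → 0
19 → none → 0
Sum: 7 + 5 + 1 + 2 + 2 + 2 + 0 + 0 = 19

There are 19 inversions.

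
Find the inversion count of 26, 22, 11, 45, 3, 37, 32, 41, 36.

Sweep left to right; for each value list the smaller values that follow it:
26: 3
22: 2
11: 1
45: 5
3: 0
37: 2
32: 0
41: 1
36: 0
Sum: 3 + 2 + 1 + 5 + 0 + 2 + 0 + 1 + 0 = 14

Out-of-order pairs: 14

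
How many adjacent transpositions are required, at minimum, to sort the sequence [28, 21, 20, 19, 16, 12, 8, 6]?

Each adjacent swap fixes exactly one inversion, so the minimum swap count equals the number of inversions.
Count inversions — for each element, later elements that are smaller:
28: 21, 20, 19, 16, 12, 8, 6 → 7
21: 20, 19, 16, 12, 8, 6 → 6
20: 19, 16, 12, 8, 6 → 5
19: 16, 12, 8, 6 → 4
16: 12, 8, 6 → 3
12: 8, 6 → 2
8: 6 → 1
6: none → 0
Total inversions: 7 + 6 + 5 + 4 + 3 + 2 + 1 + 0 = 28

28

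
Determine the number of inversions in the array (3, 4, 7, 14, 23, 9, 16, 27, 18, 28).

Inversions: 5

Sweep left to right; for each value list the smaller values that follow it:
3 → none → 0
4 → none → 0
7 → none → 0
14 → 9 → 1
23 → 9, 16, 18 → 3
9 → none → 0
16 → none → 0
27 → 18 → 1
18 → none → 0
28 → none → 0
Sum: 0 + 0 + 0 + 1 + 3 + 0 + 0 + 1 + 0 + 0 = 5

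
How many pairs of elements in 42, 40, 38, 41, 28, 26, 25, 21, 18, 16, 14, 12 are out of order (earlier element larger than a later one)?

Count, for each position, how many later elements it exceeds:
42: 11
40: 9
38: 8
41: 8
28: 7
26: 6
25: 5
21: 4
18: 3
16: 2
14: 1
12: 0
Sum: 11 + 9 + 8 + 8 + 7 + 6 + 5 + 4 + 3 + 2 + 1 + 0 = 64

Out-of-order pairs: 64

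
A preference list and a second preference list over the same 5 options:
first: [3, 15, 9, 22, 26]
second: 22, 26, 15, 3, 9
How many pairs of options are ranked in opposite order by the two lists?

Assign each item its position (1..5) in the first ordering, then rewrite the second ordering as that position sequence:
positions: 3→1, 15→2, 9→3, 22→4, 26→5
second ordering as positions: [4, 5, 2, 1, 3]
Discordant pairs = inversions in this position sequence.
4: 2, 1, 3 → 3
5: 2, 1, 3 → 3
2: 1 → 1
1: 0
3: 0
Total: 3 + 3 + 1 + 0 + 0 = 7

7 pairs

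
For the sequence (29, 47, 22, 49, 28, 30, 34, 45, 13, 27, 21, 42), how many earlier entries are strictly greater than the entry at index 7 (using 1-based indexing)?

The element at index 7 is 34.
Elements before it: 29, 47, 22, 49, 28, 30
Those larger than 34: 47, 49

2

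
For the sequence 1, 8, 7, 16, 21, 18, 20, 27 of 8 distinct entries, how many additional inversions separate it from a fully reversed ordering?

Maximum inversions for 8 distinct elements is C(8, 2) = 8·7/2 = 28.
Current inversions — for each element, count later smaller elements:
1: 0
8: 1
7: 0
16: 0
21: 2
18: 0
20: 0
27: 0
Current total: 0 + 1 + 0 + 0 + 2 + 0 + 0 + 0 = 3
Shortfall: 28 − 3 = 25

25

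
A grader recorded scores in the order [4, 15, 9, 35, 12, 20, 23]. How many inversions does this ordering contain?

Listing every pair i<j with a[i]>a[j] (using 1-based positions):
(2,3): 15 > 9
(2,5): 15 > 12
(4,5): 35 > 12
(4,6): 35 > 20
(4,7): 35 > 23
That's 5 pairs.

There are 5 inversions.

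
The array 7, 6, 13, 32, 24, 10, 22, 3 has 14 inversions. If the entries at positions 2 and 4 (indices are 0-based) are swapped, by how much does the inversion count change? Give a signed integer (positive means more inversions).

Positions 2 and 4 hold 13 and 24; after swapping, the array is [7, 6, 24, 32, 13, 10, 22, 3].
Count, for each position, how many later elements it exceeds:
7: 2
6: 1
24: 4
32: 4
13: 2
10: 1
22: 1
3: 0
Sum: 2 + 1 + 4 + 4 + 2 + 1 + 1 + 0 = 15
Change: 15 − 14 = +1

+1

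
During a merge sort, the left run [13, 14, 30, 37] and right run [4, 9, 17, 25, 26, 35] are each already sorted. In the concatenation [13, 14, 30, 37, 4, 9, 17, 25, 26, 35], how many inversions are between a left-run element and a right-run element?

15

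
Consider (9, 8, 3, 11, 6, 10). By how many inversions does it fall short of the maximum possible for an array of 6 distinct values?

8

Maximum inversions for 6 distinct elements is C(6, 2) = 6·5/2 = 15.
Current inversions — for each element, count later smaller elements:
9: 3
8: 2
3: 0
11: 2
6: 0
10: 0
Current total: 3 + 2 + 0 + 2 + 0 + 0 = 7
Shortfall: 15 − 7 = 8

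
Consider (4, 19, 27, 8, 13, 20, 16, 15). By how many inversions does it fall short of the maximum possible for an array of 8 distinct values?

16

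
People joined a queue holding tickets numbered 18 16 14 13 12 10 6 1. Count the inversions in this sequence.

28 out-of-order pairs

Count, for each position, how many later elements it exceeds:
18: 7
16: 6
14: 5
13: 4
12: 3
10: 2
6: 1
1: 0
Sum: 7 + 6 + 5 + 4 + 3 + 2 + 1 + 0 = 28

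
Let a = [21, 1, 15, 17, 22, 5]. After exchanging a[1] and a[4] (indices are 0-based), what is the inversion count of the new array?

12

Positions 1 and 4 hold 1 and 22; after swapping, the array is [21, 22, 15, 17, 1, 5].
Count, for each position, how many later elements it exceeds:
21: 4
22: 4
15: 2
17: 2
1: 0
5: 0
Sum: 4 + 4 + 2 + 2 + 0 + 0 = 12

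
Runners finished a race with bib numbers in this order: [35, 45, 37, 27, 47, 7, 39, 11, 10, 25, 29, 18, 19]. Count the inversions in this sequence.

51

Element-by-element contributions:
35: 8
45: 10
37: 8
27: 6
47: 8
7: 0
39: 6
11: 1
10: 0
25: 2
29: 2
18: 0
19: 0
Sum: 8 + 10 + 8 + 6 + 8 + 0 + 6 + 1 + 0 + 2 + 2 + 0 + 0 = 51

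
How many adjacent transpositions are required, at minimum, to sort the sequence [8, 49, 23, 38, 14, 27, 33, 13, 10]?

Adjacent swaps: 22

The minimum number of adjacent swaps to sort an array equals its inversion count, since every such swap removes exactly one inversion.
Count inversions — for each element, later elements that are smaller:
8: none → 0
49: 23, 38, 14, 27, 33, 13, 10 → 7
23: 14, 13, 10 → 3
38: 14, 27, 33, 13, 10 → 5
14: 13, 10 → 2
27: 13, 10 → 2
33: 13, 10 → 2
13: 10 → 1
10: none → 0
Total inversions: 0 + 7 + 3 + 5 + 2 + 2 + 2 + 1 + 0 = 22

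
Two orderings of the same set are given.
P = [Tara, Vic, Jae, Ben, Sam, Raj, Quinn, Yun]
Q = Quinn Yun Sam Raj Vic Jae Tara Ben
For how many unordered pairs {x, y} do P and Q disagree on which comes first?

22

Assign each item its position (1..8) in the first ordering, then rewrite the second ordering as that position sequence:
positions: Tara→1, Vic→2, Jae→3, Ben→4, Sam→5, Raj→6, Quinn→7, Yun→8
second ordering as positions: [7, 8, 5, 6, 2, 3, 1, 4]
Discordant pairs = inversions in this position sequence.
7: 5, 6, 2, 3, 1, 4 → 6
8: 5, 6, 2, 3, 1, 4 → 6
5: 2, 3, 1, 4 → 4
6: 2, 3, 1, 4 → 4
2: 1 → 1
3: 1 → 1
1: 0
4: 0
Total: 6 + 6 + 4 + 4 + 1 + 1 + 0 + 0 = 22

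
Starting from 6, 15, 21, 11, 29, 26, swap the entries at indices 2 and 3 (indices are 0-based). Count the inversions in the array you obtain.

2

Positions 2 and 3 hold 21 and 11; after swapping, the array is [6, 15, 11, 21, 29, 26].
For each element, count later entries that are smaller:
6: 0
15: 1
11: 0
21: 0
29: 1
26: 0
Sum: 0 + 1 + 0 + 0 + 1 + 0 = 2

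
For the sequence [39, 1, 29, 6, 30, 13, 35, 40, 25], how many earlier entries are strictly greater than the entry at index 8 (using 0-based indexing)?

The element at index 8 is 25.
Elements before it: 39, 1, 29, 6, 30, 13, 35, 40
Those larger than 25: 39, 29, 30, 35, 40

5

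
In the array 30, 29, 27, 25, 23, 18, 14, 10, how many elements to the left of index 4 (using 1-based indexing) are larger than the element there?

3 such elements

The element at index 4 is 25.
Elements before it: 30, 29, 27
Those larger than 25: 30, 29, 27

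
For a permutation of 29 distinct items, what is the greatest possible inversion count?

406 inversions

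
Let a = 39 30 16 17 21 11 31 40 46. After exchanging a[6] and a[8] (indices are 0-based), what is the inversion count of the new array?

16

Positions 6 and 8 hold 31 and 46; after swapping, the array is [39, 30, 16, 17, 21, 11, 46, 40, 31].
For each element, count later entries that are smaller:
39 → 30, 16, 17, 21, 11, 31 → 6
30 → 16, 17, 21, 11 → 4
16 → 11 → 1
17 → 11 → 1
21 → 11 → 1
11 → none → 0
46 → 40, 31 → 2
40 → 31 → 1
31 → none → 0
Sum: 6 + 4 + 1 + 1 + 1 + 0 + 2 + 1 + 0 = 16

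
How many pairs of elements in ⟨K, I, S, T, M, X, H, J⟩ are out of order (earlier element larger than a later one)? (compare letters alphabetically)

Count, for each position, how many later elements it exceeds:
K: 3
I: 1
S: 3
T: 3
M: 2
X: 2
H: 0
J: 0
Sum: 3 + 1 + 3 + 3 + 2 + 2 + 0 + 0 = 14

14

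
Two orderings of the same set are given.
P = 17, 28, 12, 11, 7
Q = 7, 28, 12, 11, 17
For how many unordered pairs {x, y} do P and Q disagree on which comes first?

Disagreeing pairs: 7

Assign each item its position (1..5) in the first ordering, then rewrite the second ordering as that position sequence:
positions: 17→1, 28→2, 12→3, 11→4, 7→5
second ordering as positions: [5, 2, 3, 4, 1]
Discordant pairs = inversions in this position sequence.
5: 2, 3, 4, 1 → 4
2: 1 → 1
3: 1 → 1
4: 1 → 1
1: 0
Total: 4 + 1 + 1 + 1 + 0 = 7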